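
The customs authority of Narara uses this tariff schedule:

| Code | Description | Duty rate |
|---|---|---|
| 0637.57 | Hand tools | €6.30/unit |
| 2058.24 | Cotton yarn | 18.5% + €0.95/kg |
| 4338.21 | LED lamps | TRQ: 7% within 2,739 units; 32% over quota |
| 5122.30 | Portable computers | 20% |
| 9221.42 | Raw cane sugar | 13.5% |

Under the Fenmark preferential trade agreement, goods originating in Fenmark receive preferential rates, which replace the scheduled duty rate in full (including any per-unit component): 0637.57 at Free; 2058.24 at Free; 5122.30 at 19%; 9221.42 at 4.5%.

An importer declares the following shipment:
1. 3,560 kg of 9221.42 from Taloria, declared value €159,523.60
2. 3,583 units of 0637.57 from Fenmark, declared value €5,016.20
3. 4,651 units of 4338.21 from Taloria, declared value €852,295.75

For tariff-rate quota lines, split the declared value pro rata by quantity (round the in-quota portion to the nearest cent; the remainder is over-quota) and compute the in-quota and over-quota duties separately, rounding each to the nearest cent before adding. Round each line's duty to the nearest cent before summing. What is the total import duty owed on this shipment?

€168,789.89

Line 1 (9221.42, Taloria, 3,560 kg, €159,523.60):
Base rate for 9221.42 is 13.5%.
9221.42 has an FTA preferential rate, but origin Taloria is not Fenmark; base rate stands.
Duty = €159,523.60 × 13.5% = €21,535.69.
Line 2 (0637.57, Fenmark, 3,583 units, €5,016.20):
Base rate for 0637.57 is €6.30/unit.
Origin Fenmark qualifies under the Narara–Fenmark agreement and 0637.57 is covered: preferential rate Free applies instead.
Duty = €5,016.20 × 0% = €0.00.
Line 3 (4338.21, Taloria, 4,651 units, €852,295.75):
Code 4338.21 is under a tariff-rate quota (threshold 2,739 units). In-quota: 2,739 units at 7%; over-quota: 1,912 units at 32%.
Pro-rata value split: in-quota = €852,295.75 × 2,739/4,651 = €501,921.75; over-quota = €852,295.75 − €501,921.75 = €350,374.00.
In-quota duty = €501,921.75 × 7% = €35,134.52. Over-quota duty = €350,374.00 × 32% = €112,119.68.
Line duty = €35,134.52 + €112,119.68 = €147,254.20.
Total = €21,535.69 + €0.00 + €147,254.20 = €168,789.89.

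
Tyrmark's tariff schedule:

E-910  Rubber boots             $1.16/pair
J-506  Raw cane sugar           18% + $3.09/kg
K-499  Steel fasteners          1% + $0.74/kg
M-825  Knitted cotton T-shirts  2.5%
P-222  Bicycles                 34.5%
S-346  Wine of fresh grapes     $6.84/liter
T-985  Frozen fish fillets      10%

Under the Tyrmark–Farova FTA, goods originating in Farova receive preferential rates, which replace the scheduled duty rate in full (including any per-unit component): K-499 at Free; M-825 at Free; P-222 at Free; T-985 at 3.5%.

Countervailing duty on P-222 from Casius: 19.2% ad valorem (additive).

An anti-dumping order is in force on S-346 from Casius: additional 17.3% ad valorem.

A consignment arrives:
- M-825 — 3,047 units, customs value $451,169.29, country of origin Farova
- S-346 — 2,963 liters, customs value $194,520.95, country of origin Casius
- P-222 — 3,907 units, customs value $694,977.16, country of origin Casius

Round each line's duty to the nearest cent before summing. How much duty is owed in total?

Line 1 (M-825, Farova, 3,047 units, $451,169.29):
Base rate for M-825 is 2.5%.
Origin Farova qualifies under the Tyrmark–Farova agreement and M-825 is covered: preferential rate Free applies instead.
Duty = $451,169.29 × 0% = $0.00.
Line 2 (S-346, Casius, 2,963 liters, $194,520.95):
Base rate for S-346 is $6.84/liter.
Additional duty on S-346 from Casius: +17.3% ad valorem. Applied ad valorem rate = 17.3%.
Duty = $194,520.95 × 17.3% + 2,963 × $6.84 = $53,919.04.
Line 3 (P-222, Casius, 3,907 units, $694,977.16):
Base rate for P-222 is 34.5%.
P-222 has an FTA preferential rate, but origin Casius is not Farova; base rate stands.
Additional duty on P-222 from Casius: +19.2%. Applied ad valorem rate: 34.5% + 19.2% = 53.7%.
Duty = $694,977.16 × 53.7% = $373,202.73.
Total = $0.00 + $53,919.04 + $373,202.73 = $427,121.77.

$427,121.77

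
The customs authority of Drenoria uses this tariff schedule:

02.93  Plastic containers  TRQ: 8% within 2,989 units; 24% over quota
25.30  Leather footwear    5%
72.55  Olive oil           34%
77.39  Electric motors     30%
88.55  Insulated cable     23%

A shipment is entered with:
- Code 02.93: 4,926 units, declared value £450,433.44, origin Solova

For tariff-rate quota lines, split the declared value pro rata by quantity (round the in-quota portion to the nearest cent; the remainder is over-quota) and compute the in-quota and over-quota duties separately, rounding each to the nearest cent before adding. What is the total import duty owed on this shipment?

Line 1 (02.93, Solova, 4,926 units, £450,433.44):
Code 02.93 is under a tariff-rate quota (threshold 2,989 units). In-quota: 2,989 units at 8%; over-quota: 1,937 units at 24%.
Pro-rata value split: in-quota = £450,433.44 × 2,989/4,926 = £273,314.16; over-quota = £450,433.44 − £273,314.16 = £177,119.28.
In-quota duty = £273,314.16 × 8% = £21,865.13. Over-quota duty = £177,119.28 × 24% = £42,508.63.
Line duty = £21,865.13 + £42,508.63 = £64,373.76.

£64,373.76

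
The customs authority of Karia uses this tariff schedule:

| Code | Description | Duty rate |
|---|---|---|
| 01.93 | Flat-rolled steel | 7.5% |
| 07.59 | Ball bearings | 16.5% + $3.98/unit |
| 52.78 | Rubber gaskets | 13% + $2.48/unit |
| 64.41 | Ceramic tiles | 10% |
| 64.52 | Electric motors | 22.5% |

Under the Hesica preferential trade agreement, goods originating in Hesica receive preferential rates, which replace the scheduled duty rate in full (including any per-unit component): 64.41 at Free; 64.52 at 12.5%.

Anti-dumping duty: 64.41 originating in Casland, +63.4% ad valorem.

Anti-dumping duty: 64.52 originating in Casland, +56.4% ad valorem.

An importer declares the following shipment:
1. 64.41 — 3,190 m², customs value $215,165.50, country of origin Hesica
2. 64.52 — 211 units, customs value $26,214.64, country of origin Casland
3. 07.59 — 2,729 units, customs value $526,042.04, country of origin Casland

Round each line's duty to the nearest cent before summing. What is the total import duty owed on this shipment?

$118,341.71

Line 1 (64.41, Hesica, 3,190 m², $215,165.50):
Base rate for 64.41 is 10%.
Origin Hesica qualifies under the Karia–Hesica agreement and 64.41 is covered: preferential rate Free applies instead.
The additional-duty order on 64.41 targets Casland, not Hesica; it does not apply.
Duty = $215,165.50 × 0% = $0.00.
Line 2 (64.52, Casland, 211 units, $26,214.64):
Base rate for 64.52 is 22.5%.
64.52 has an FTA preferential rate, but origin Casland is not Hesica; base rate stands.
Additional duty on 64.52 from Casland: +56.4%. Applied ad valorem rate: 22.5% + 56.4% = 78.9%.
Duty = $26,214.64 × 78.9% = $20,683.35.
Line 3 (07.59, Casland, 2,729 units, $526,042.04):
Base rate for 07.59 is 16.5% + $3.98/unit.
Duty = $526,042.04 × 16.5% + 2,729 × $3.98 = $97,658.36.
Total = $0.00 + $20,683.35 + $97,658.36 = $118,341.71.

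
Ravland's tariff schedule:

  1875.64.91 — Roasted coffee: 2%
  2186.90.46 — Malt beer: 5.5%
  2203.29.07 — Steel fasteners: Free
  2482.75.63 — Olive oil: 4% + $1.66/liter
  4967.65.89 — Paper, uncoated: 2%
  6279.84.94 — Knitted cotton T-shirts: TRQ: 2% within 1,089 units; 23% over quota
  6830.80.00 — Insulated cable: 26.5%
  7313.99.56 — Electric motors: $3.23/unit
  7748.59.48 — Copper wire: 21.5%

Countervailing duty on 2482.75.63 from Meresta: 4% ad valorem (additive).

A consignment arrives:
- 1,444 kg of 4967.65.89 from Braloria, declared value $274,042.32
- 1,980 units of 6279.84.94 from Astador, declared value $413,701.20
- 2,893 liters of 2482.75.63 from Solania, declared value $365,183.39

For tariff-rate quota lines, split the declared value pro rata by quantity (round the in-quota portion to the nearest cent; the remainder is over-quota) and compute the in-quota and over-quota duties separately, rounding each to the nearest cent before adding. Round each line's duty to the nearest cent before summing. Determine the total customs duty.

$72,259.35

Line 1 (4967.65.89, Braloria, 1,444 kg, $274,042.32):
Base rate for 4967.65.89 is 2%.
Duty = $274,042.32 × 2% = $5,480.85.
Line 2 (6279.84.94, Astador, 1,980 units, $413,701.20):
Code 6279.84.94 is under a tariff-rate quota (threshold 1,089 units). In-quota: 1,089 units at 2%; over-quota: 891 units at 23%.
Pro-rata value split: in-quota = $413,701.20 × 1,089/1,980 = $227,535.66; over-quota = $413,701.20 − $227,535.66 = $186,165.54.
In-quota duty = $227,535.66 × 2% = $4,550.71. Over-quota duty = $186,165.54 × 23% = $42,818.07.
Line duty = $4,550.71 + $42,818.07 = $47,368.78.
Line 3 (2482.75.63, Solania, 2,893 liters, $365,183.39):
Base rate for 2482.75.63 is 4% + $1.66/liter.
The additional-duty order on 2482.75.63 targets Meresta, not Solania; it does not apply.
Duty = $365,183.39 × 4% + 2,893 × $1.66 = $19,409.72.
Total = $5,480.85 + $47,368.78 + $19,409.72 = $72,259.35.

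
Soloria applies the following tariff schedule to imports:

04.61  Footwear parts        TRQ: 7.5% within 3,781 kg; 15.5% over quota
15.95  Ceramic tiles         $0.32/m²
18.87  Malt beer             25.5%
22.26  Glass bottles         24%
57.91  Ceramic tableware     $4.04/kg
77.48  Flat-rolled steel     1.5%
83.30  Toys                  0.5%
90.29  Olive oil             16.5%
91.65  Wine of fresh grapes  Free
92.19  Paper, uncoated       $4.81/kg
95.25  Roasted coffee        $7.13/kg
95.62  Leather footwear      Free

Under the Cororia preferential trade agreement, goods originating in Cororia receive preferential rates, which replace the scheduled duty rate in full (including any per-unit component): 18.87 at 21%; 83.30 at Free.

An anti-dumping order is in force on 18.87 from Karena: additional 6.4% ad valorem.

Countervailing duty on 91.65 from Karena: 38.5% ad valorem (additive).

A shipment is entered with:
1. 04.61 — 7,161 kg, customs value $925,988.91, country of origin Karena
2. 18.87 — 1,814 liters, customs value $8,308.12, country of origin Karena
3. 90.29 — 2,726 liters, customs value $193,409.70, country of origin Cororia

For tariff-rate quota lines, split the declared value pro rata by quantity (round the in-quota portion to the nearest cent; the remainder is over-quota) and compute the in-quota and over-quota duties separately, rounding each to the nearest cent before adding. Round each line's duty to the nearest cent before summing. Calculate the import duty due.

Line 1 (04.61, Karena, 7,161 kg, $925,988.91):
Code 04.61 is under a tariff-rate quota (threshold 3,781 kg). In-quota: 3,781 kg at 7.5%; over-quota: 3,380 kg at 15.5%.
Pro-rata value split: in-quota = $925,988.91 × 3,781/7,161 = $488,921.11; over-quota = $925,988.91 − $488,921.11 = $437,067.80.
In-quota duty = $488,921.11 × 7.5% = $36,669.08. Over-quota duty = $437,067.80 × 15.5% = $67,745.51.
Line duty = $36,669.08 + $67,745.51 = $104,414.59.
Line 2 (18.87, Karena, 1,814 liters, $8,308.12):
Base rate for 18.87 is 25.5%.
18.87 has an FTA preferential rate, but origin Karena is not Cororia; base rate stands.
Additional duty on 18.87 from Karena: +6.4%. Applied ad valorem rate: 25.5% + 6.4% = 31.9%.
Duty = $8,308.12 × 31.9% = $2,650.29.
Line 3 (90.29, Cororia, 2,726 liters, $193,409.70):
Base rate for 90.29 is 16.5%.
Origin Cororia is the FTA partner but 90.29 is not on the preference list; base rate stands.
Duty = $193,409.70 × 16.5% = $31,912.60.
Total = $104,414.59 + $2,650.29 + $31,912.60 = $138,977.48.

$138,977.48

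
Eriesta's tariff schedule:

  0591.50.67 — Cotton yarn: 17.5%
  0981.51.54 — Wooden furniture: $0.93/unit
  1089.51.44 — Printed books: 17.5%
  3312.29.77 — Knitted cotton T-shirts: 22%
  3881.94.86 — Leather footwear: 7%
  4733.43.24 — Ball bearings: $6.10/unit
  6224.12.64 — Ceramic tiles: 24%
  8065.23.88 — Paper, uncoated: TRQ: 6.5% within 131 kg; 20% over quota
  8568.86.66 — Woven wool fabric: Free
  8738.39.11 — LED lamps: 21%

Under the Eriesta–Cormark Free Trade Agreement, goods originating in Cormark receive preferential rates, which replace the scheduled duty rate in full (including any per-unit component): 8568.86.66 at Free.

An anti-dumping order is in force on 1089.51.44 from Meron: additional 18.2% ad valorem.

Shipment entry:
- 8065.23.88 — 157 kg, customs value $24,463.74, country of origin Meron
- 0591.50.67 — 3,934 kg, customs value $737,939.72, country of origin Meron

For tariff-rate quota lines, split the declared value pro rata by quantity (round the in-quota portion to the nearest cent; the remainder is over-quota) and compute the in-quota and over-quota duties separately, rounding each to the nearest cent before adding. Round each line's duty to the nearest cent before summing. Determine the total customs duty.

Line 1 (8065.23.88, Meron, 157 kg, $24,463.74):
Code 8065.23.88 is under a tariff-rate quota (threshold 131 kg). In-quota: 131 kg at 6.5%; over-quota: 26 kg at 20%.
Pro-rata value split: in-quota = $24,463.74 × 131/157 = $20,412.42; over-quota = $24,463.74 − $20,412.42 = $4,051.32.
In-quota duty = $20,412.42 × 6.5% = $1,326.81. Over-quota duty = $4,051.32 × 20% = $810.26.
Line duty = $1,326.81 + $810.26 = $2,137.07.
Line 2 (0591.50.67, Meron, 3,934 kg, $737,939.72):
Base rate for 0591.50.67 is 17.5%.
Duty = $737,939.72 × 17.5% = $129,139.45.
Total = $2,137.07 + $129,139.45 = $131,276.52.

$131,276.52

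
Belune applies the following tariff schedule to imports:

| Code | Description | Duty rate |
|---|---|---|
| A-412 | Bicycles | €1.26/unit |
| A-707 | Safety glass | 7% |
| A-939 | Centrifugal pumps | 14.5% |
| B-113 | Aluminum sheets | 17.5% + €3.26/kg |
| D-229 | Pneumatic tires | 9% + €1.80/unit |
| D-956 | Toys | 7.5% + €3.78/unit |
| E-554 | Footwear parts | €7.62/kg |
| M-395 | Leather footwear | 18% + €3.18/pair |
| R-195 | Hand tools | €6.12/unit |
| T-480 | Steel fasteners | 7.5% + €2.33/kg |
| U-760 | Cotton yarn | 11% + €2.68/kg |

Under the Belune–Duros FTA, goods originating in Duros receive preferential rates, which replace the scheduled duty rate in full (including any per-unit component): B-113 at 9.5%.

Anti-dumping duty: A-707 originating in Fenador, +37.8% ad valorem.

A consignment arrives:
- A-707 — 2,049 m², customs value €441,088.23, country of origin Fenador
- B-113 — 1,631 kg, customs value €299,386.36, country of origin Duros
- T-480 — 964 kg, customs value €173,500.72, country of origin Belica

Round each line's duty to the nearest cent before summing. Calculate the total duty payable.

€241,307.90

Line 1 (A-707, Fenador, 2,049 m², €441,088.23):
Base rate for A-707 is 7%.
Additional duty on A-707 from Fenador: +37.8%. Applied ad valorem rate: 7% + 37.8% = 44.8%.
Duty = €441,088.23 × 44.8% = €197,607.53.
Line 2 (B-113, Duros, 1,631 kg, €299,386.36):
Base rate for B-113 is 17.5% + €3.26/kg.
Origin Duros qualifies under the Belune–Duros agreement and B-113 is covered: preferential rate 9.5% applies instead.
Duty = €299,386.36 × 9.5% = €28,441.70.
Line 3 (T-480, Belica, 964 kg, €173,500.72):
Base rate for T-480 is 7.5% + €2.33/kg.
Duty = €173,500.72 × 7.5% + 964 × €2.33 = €15,258.67.
Total = €197,607.53 + €28,441.70 + €15,258.67 = €241,307.90.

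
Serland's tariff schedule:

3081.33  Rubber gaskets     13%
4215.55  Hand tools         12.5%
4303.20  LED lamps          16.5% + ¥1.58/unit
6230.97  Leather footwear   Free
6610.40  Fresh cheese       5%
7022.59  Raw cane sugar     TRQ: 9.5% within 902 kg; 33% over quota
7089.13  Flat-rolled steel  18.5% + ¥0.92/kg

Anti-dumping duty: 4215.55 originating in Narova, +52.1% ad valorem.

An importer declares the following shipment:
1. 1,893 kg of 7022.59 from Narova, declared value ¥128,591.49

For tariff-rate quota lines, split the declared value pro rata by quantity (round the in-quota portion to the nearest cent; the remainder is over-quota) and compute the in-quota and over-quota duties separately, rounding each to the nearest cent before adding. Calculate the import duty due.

Line 1 (7022.59, Narova, 1,893 kg, ¥128,591.49):
Code 7022.59 is under a tariff-rate quota (threshold 902 kg). In-quota: 902 kg at 9.5%; over-quota: 991 kg at 33%.
Pro-rata value split: in-quota = ¥128,591.49 × 902/1,893 = ¥61,272.86; over-quota = ¥128,591.49 − ¥61,272.86 = ¥67,318.63.
In-quota duty = ¥61,272.86 × 9.5% = ¥5,820.92. Over-quota duty = ¥67,318.63 × 33% = ¥22,215.15.
Line duty = ¥5,820.92 + ¥22,215.15 = ¥28,036.07.

¥28,036.07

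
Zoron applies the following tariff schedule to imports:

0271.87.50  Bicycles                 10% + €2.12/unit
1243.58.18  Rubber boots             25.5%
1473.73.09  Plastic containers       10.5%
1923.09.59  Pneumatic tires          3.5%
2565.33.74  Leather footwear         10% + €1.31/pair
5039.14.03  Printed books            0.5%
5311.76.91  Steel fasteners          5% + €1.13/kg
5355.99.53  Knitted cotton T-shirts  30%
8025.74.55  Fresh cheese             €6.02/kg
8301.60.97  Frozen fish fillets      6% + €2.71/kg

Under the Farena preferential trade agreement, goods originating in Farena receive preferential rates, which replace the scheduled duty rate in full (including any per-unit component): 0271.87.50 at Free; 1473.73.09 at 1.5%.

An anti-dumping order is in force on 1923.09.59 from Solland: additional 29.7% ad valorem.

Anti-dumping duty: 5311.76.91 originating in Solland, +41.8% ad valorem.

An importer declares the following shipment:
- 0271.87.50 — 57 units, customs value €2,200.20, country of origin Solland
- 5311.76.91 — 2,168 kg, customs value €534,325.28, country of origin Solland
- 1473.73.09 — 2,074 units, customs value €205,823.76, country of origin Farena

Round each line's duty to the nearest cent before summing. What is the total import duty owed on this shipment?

Line 1 (0271.87.50, Solland, 57 units, €2,200.20):
Base rate for 0271.87.50 is 10% + €2.12/unit.
0271.87.50 has an FTA preferential rate, but origin Solland is not Farena; base rate stands.
Duty = €2,200.20 × 10% + 57 × €2.12 = €340.86.
Line 2 (5311.76.91, Solland, 2,168 kg, €534,325.28):
Base rate for 5311.76.91 is 5% + €1.13/kg.
Additional duty on 5311.76.91 from Solland: +41.8%. Applied ad valorem rate: 5% + 41.8% = 46.8%.
Duty = €534,325.28 × 46.8% + 2,168 × €1.13 = €252,514.07.
Line 3 (1473.73.09, Farena, 2,074 units, €205,823.76):
Base rate for 1473.73.09 is 10.5%.
Origin Farena qualifies under the Zoron–Farena agreement and 1473.73.09 is covered: preferential rate 1.5% applies instead.
Duty = €205,823.76 × 1.5% = €3,087.36.
Total = €340.86 + €252,514.07 + €3,087.36 = €255,942.29.

€255,942.29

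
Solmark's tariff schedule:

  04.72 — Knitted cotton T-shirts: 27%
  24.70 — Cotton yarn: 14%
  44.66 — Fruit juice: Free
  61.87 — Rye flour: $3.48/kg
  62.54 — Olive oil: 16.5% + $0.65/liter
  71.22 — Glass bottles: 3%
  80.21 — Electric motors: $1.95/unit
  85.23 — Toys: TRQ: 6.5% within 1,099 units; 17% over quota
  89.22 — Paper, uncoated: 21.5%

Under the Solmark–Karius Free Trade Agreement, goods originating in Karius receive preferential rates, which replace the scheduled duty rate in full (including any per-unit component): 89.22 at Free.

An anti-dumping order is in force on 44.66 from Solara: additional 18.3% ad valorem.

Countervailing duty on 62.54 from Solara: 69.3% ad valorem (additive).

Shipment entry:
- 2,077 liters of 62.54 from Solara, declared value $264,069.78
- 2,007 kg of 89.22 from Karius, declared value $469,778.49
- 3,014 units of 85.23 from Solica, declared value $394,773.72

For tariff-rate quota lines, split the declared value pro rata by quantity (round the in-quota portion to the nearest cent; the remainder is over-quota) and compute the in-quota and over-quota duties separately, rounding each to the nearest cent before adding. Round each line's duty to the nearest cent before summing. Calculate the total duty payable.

$279,919.02

Line 1 (62.54, Solara, 2,077 liters, $264,069.78):
Base rate for 62.54 is 16.5% + $0.65/liter.
Additional duty on 62.54 from Solara: +69.3%. Applied ad valorem rate: 16.5% + 69.3% = 85.8%.
Duty = $264,069.78 × 85.8% + 2,077 × $0.65 = $227,921.92.
Line 2 (89.22, Karius, 2,007 kg, $469,778.49):
Base rate for 89.22 is 21.5%.
Origin Karius qualifies under the Solmark–Karius agreement and 89.22 is covered: preferential rate Free applies instead.
Duty = $469,778.49 × 0% = $0.00.
Line 3 (85.23, Solica, 3,014 units, $394,773.72):
Code 85.23 is under a tariff-rate quota (threshold 1,099 units). In-quota: 1,099 units at 6.5%; over-quota: 1,915 units at 17%.
Pro-rata value split: in-quota = $394,773.72 × 1,099/3,014 = $143,947.02; over-quota = $394,773.72 − $143,947.02 = $250,826.70.
In-quota duty = $143,947.02 × 6.5% = $9,356.56. Over-quota duty = $250,826.70 × 17% = $42,640.54.
Line duty = $9,356.56 + $42,640.54 = $51,997.10.
Total = $227,921.92 + $0.00 + $51,997.10 = $279,919.02.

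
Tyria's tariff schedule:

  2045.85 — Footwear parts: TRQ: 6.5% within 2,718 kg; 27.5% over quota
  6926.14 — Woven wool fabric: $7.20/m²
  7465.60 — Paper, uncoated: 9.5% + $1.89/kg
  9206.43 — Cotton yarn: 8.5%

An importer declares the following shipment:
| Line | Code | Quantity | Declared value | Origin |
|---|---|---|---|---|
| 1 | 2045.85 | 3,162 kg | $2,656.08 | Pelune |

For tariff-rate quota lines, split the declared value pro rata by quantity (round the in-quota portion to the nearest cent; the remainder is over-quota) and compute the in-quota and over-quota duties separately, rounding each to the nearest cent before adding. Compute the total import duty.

$250.96

Line 1 (2045.85, Pelune, 3,162 kg, $2,656.08):
Code 2045.85 is under a tariff-rate quota (threshold 2,718 kg). In-quota: 2,718 kg at 6.5%; over-quota: 444 kg at 27.5%.
Pro-rata value split: in-quota = $2,656.08 × 2,718/3,162 = $2,283.12; over-quota = $2,656.08 − $2,283.12 = $372.96.
In-quota duty = $2,283.12 × 6.5% = $148.40. Over-quota duty = $372.96 × 27.5% = $102.56.
Line duty = $148.40 + $102.56 = $250.96.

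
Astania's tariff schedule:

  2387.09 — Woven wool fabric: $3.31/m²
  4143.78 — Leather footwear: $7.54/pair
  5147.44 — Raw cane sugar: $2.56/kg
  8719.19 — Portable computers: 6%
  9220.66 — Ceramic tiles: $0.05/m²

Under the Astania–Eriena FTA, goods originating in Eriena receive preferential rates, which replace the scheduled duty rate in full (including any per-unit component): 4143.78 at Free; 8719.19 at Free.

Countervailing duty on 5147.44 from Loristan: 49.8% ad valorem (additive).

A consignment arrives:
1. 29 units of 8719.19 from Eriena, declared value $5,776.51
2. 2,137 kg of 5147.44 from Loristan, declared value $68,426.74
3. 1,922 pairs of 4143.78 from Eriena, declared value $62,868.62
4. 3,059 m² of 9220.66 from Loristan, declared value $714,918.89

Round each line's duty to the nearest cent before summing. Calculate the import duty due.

Line 1 (8719.19, Eriena, 29 units, $5,776.51):
Base rate for 8719.19 is 6%.
Origin Eriena qualifies under the Astania–Eriena agreement and 8719.19 is covered: preferential rate Free applies instead.
Duty = $5,776.51 × 0% = $0.00.
Line 2 (5147.44, Loristan, 2,137 kg, $68,426.74):
Base rate for 5147.44 is $2.56/kg.
Additional duty on 5147.44 from Loristan: +49.8% ad valorem. Applied ad valorem rate = 49.8%.
Duty = $68,426.74 × 49.8% + 2,137 × $2.56 = $39,547.24.
Line 3 (4143.78, Eriena, 1,922 pairs, $62,868.62):
Base rate for 4143.78 is $7.54/pair.
Origin Eriena qualifies under the Astania–Eriena agreement and 4143.78 is covered: preferential rate Free applies instead.
Duty = $62,868.62 × 0% = $0.00.
Line 4 (9220.66, Loristan, 3,059 m², $714,918.89):
Base rate for 9220.66 is $0.05/m².
Duty = 3,059 × $0.05 = $152.95.
Total = $0.00 + $39,547.24 + $0.00 + $152.95 = $39,700.19.

$39,700.19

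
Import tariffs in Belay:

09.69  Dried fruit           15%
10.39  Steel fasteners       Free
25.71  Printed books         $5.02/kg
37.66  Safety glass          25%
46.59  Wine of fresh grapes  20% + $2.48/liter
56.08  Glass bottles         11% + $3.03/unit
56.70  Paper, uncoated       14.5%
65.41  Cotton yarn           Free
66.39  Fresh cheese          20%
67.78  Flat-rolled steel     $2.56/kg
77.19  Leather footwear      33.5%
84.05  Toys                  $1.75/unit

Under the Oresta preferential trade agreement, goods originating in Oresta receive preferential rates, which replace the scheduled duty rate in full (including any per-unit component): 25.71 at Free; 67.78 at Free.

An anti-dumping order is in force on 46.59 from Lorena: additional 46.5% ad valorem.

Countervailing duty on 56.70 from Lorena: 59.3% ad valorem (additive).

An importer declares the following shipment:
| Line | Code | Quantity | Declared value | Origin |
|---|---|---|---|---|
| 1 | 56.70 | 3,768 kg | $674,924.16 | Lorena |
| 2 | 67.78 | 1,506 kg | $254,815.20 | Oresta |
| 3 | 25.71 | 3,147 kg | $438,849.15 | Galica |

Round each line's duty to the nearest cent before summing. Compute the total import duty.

$513,891.97

Line 1 (56.70, Lorena, 3,768 kg, $674,924.16):
Base rate for 56.70 is 14.5%.
Additional duty on 56.70 from Lorena: +59.3%. Applied ad valorem rate: 14.5% + 59.3% = 73.8%.
Duty = $674,924.16 × 73.8% = $498,094.03.
Line 2 (67.78, Oresta, 1,506 kg, $254,815.20):
Base rate for 67.78 is $2.56/kg.
Origin Oresta qualifies under the Belay–Oresta agreement and 67.78 is covered: preferential rate Free applies instead.
Duty = $254,815.20 × 0% = $0.00.
Line 3 (25.71, Galica, 3,147 kg, $438,849.15):
Base rate for 25.71 is $5.02/kg.
25.71 has an FTA preferential rate, but origin Galica is not Oresta; base rate stands.
Duty = 3,147 × $5.02 = $15,797.94.
Total = $498,094.03 + $0.00 + $15,797.94 = $513,891.97.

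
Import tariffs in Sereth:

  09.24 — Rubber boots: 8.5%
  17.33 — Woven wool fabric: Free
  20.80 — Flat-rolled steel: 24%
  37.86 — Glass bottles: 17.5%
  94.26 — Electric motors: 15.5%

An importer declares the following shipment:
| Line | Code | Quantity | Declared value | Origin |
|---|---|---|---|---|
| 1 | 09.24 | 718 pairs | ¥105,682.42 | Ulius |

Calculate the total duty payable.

¥8,983.01

Line 1 (09.24, Ulius, 718 pairs, ¥105,682.42):
Base rate for 09.24 is 8.5%.
Duty = ¥105,682.42 × 8.5% = ¥8,983.01.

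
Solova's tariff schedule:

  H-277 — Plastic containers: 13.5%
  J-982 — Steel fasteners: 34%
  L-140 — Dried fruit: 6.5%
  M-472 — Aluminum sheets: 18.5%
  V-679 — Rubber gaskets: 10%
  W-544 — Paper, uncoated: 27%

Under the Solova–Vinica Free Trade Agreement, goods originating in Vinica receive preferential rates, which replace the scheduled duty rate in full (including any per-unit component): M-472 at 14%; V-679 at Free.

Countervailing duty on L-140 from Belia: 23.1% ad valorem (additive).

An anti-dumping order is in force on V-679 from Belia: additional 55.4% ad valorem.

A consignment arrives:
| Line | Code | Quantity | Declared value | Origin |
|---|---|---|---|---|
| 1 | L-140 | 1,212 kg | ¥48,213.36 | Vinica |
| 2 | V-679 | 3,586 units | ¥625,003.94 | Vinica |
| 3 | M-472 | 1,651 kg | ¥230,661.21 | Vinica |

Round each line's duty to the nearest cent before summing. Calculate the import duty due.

Line 1 (L-140, Vinica, 1,212 kg, ¥48,213.36):
Base rate for L-140 is 6.5%.
Origin Vinica is the FTA partner but L-140 is not on the preference list; base rate stands.
The additional-duty order on L-140 targets Belia, not Vinica; it does not apply.
Duty = ¥48,213.36 × 6.5% = ¥3,133.87.
Line 2 (V-679, Vinica, 3,586 units, ¥625,003.94):
Base rate for V-679 is 10%.
Origin Vinica qualifies under the Solova–Vinica agreement and V-679 is covered: preferential rate Free applies instead.
The additional-duty order on V-679 targets Belia, not Vinica; it does not apply.
Duty = ¥625,003.94 × 0% = ¥0.00.
Line 3 (M-472, Vinica, 1,651 kg, ¥230,661.21):
Base rate for M-472 is 18.5%.
Origin Vinica qualifies under the Solova–Vinica agreement and M-472 is covered: preferential rate 14% applies instead.
Duty = ¥230,661.21 × 14% = ¥32,292.57.
Total = ¥3,133.87 + ¥0.00 + ¥32,292.57 = ¥35,426.44.

¥35,426.44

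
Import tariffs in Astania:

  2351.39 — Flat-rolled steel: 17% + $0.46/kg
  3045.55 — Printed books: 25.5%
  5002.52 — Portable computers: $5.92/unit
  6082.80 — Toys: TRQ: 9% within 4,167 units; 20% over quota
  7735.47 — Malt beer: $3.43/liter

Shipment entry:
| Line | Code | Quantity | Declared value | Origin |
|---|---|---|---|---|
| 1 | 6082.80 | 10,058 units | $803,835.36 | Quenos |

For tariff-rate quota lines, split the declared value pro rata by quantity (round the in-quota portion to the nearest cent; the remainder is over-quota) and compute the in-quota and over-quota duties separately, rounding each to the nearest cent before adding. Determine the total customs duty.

Line 1 (6082.80, Quenos, 10,058 units, $803,835.36):
Code 6082.80 is under a tariff-rate quota (threshold 4,167 units). In-quota: 4,167 units at 9%; over-quota: 5,891 units at 20%.
Pro-rata value split: in-quota = $803,835.36 × 4,167/10,058 = $333,026.64; over-quota = $803,835.36 − $333,026.64 = $470,808.72.
In-quota duty = $333,026.64 × 9% = $29,972.40. Over-quota duty = $470,808.72 × 20% = $94,161.74.
Line duty = $29,972.40 + $94,161.74 = $124,134.14.

$124,134.14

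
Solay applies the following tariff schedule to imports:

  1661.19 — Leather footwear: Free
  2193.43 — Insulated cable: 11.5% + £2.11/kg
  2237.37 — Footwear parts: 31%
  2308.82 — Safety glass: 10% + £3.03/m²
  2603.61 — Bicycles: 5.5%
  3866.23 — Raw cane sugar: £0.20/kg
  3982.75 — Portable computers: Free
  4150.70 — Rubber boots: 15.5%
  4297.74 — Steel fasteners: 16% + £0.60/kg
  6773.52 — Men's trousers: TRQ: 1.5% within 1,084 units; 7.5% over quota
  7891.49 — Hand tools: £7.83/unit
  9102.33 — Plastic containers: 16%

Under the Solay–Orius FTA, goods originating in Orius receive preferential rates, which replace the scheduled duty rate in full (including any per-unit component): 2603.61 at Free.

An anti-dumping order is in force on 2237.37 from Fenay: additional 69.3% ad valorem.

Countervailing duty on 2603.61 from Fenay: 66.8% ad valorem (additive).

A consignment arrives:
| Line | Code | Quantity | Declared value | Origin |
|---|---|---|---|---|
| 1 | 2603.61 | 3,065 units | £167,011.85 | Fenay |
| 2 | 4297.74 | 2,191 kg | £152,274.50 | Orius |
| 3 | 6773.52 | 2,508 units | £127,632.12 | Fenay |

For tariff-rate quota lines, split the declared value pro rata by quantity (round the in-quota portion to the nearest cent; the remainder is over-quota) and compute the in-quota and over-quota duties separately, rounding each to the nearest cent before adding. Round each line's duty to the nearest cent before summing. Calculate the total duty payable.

Line 1 (2603.61, Fenay, 3,065 units, £167,011.85):
Base rate for 2603.61 is 5.5%.
2603.61 has an FTA preferential rate, but origin Fenay is not Orius; base rate stands.
Additional duty on 2603.61 from Fenay: +66.8%. Applied ad valorem rate: 5.5% + 66.8% = 72.3%.
Duty = £167,011.85 × 72.3% = £120,749.57.
Line 2 (4297.74, Orius, 2,191 kg, £152,274.50):
Base rate for 4297.74 is 16% + £0.60/kg.
Origin Orius is the FTA partner but 4297.74 is not on the preference list; base rate stands.
Duty = £152,274.50 × 16% + 2,191 × £0.60 = £25,678.52.
Line 3 (6773.52, Fenay, 2,508 units, £127,632.12):
Code 6773.52 is under a tariff-rate quota (threshold 1,084 units). In-quota: 1,084 units at 1.5%; over-quota: 1,424 units at 7.5%.
Pro-rata value split: in-quota = £127,632.12 × 1,084/2,508 = £55,164.76; over-quota = £127,632.12 − £55,164.76 = £72,467.36.
In-quota duty = £55,164.76 × 1.5% = £827.47. Over-quota duty = £72,467.36 × 7.5% = £5,435.05.
Line duty = £827.47 + £5,435.05 = £6,262.52.
Total = £120,749.57 + £25,678.52 + £6,262.52 = £152,690.61.

£152,690.61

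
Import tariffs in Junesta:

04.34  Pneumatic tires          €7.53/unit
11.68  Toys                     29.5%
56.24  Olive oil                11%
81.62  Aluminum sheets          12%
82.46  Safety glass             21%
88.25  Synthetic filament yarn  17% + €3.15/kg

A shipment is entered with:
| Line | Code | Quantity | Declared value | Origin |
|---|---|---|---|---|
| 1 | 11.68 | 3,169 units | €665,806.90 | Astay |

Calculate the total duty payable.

Line 1 (11.68, Astay, 3,169 units, €665,806.90):
Base rate for 11.68 is 29.5%.
Duty = €665,806.90 × 29.5% = €196,413.04.

€196,413.04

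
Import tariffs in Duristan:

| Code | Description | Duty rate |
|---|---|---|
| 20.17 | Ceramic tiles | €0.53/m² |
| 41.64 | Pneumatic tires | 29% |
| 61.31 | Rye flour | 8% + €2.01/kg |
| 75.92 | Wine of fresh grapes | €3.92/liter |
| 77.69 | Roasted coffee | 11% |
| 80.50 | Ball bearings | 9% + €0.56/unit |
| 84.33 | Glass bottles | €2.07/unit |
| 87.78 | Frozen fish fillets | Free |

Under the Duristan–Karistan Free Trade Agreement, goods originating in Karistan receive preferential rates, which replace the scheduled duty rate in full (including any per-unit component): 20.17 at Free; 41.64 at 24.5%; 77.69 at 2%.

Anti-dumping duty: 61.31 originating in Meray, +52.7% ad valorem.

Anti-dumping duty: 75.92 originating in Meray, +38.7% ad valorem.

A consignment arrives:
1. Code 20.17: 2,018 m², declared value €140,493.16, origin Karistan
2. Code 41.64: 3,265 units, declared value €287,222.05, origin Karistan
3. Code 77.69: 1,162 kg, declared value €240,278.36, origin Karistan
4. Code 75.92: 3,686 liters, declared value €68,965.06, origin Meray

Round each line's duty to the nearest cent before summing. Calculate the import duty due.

€116,313.57

Line 1 (20.17, Karistan, 2,018 m², €140,493.16):
Base rate for 20.17 is €0.53/m².
Origin Karistan qualifies under the Duristan–Karistan agreement and 20.17 is covered: preferential rate Free applies instead.
Duty = €140,493.16 × 0% = €0.00.
Line 2 (41.64, Karistan, 3,265 units, €287,222.05):
Base rate for 41.64 is 29%.
Origin Karistan qualifies under the Duristan–Karistan agreement and 41.64 is covered: preferential rate 24.5% applies instead.
Duty = €287,222.05 × 24.5% = €70,369.40.
Line 3 (77.69, Karistan, 1,162 kg, €240,278.36):
Base rate for 77.69 is 11%.
Origin Karistan qualifies under the Duristan–Karistan agreement and 77.69 is covered: preferential rate 2% applies instead.
Duty = €240,278.36 × 2% = €4,805.57.
Line 4 (75.92, Meray, 3,686 liters, €68,965.06):
Base rate for 75.92 is €3.92/liter.
Additional duty on 75.92 from Meray: +38.7% ad valorem. Applied ad valorem rate = 38.7%.
Duty = €68,965.06 × 38.7% + 3,686 × €3.92 = €41,138.60.
Total = €0.00 + €70,369.40 + €4,805.57 + €41,138.60 = €116,313.57.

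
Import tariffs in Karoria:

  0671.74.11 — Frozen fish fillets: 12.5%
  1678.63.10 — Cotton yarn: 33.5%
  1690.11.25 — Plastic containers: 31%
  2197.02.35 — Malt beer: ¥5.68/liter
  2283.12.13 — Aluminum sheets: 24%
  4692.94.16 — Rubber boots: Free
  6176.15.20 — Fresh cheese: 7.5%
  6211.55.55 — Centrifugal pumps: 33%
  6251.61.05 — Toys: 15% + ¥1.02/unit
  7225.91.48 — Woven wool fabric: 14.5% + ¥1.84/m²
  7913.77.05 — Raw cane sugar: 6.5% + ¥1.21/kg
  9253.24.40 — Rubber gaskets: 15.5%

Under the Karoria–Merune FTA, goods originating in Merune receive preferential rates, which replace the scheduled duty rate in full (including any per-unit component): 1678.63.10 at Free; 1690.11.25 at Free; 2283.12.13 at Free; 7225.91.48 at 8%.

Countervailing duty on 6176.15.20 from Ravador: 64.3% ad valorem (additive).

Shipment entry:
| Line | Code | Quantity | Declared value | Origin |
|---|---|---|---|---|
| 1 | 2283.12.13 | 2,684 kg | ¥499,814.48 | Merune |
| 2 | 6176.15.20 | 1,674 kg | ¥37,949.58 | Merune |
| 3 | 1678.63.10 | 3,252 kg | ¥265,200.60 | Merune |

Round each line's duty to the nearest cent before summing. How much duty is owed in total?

Line 1 (2283.12.13, Merune, 2,684 kg, ¥499,814.48):
Base rate for 2283.12.13 is 24%.
Origin Merune qualifies under the Karoria–Merune agreement and 2283.12.13 is covered: preferential rate Free applies instead.
Duty = ¥499,814.48 × 0% = ¥0.00.
Line 2 (6176.15.20, Merune, 1,674 kg, ¥37,949.58):
Base rate for 6176.15.20 is 7.5%.
Origin Merune is the FTA partner but 6176.15.20 is not on the preference list; base rate stands.
The additional-duty order on 6176.15.20 targets Ravador, not Merune; it does not apply.
Duty = ¥37,949.58 × 7.5% = ¥2,846.22.
Line 3 (1678.63.10, Merune, 3,252 kg, ¥265,200.60):
Base rate for 1678.63.10 is 33.5%.
Origin Merune qualifies under the Karoria–Merune agreement and 1678.63.10 is covered: preferential rate Free applies instead.
Duty = ¥265,200.60 × 0% = ¥0.00.
Total = ¥0.00 + ¥2,846.22 + ¥0.00 = ¥2,846.22.

¥2,846.22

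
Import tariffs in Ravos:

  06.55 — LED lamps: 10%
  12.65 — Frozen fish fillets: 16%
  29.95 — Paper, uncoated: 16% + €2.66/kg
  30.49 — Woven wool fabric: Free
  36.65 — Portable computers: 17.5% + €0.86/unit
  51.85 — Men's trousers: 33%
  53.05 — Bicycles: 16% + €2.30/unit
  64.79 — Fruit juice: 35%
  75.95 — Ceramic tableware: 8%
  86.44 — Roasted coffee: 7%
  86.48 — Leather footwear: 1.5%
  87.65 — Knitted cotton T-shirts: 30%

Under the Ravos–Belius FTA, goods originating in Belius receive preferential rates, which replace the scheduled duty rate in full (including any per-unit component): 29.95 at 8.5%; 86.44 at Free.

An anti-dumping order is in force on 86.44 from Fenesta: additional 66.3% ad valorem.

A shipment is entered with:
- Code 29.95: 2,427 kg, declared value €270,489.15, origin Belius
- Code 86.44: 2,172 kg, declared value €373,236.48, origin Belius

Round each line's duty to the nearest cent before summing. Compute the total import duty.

€22,991.58

Line 1 (29.95, Belius, 2,427 kg, €270,489.15):
Base rate for 29.95 is 16% + €2.66/kg.
Origin Belius qualifies under the Ravos–Belius agreement and 29.95 is covered: preferential rate 8.5% applies instead.
Duty = €270,489.15 × 8.5% = €22,991.58.
Line 2 (86.44, Belius, 2,172 kg, €373,236.48):
Base rate for 86.44 is 7%.
Origin Belius qualifies under the Ravos–Belius agreement and 86.44 is covered: preferential rate Free applies instead.
The additional-duty order on 86.44 targets Fenesta, not Belius; it does not apply.
Duty = €373,236.48 × 0% = €0.00.
Total = €22,991.58 + €0.00 = €22,991.58.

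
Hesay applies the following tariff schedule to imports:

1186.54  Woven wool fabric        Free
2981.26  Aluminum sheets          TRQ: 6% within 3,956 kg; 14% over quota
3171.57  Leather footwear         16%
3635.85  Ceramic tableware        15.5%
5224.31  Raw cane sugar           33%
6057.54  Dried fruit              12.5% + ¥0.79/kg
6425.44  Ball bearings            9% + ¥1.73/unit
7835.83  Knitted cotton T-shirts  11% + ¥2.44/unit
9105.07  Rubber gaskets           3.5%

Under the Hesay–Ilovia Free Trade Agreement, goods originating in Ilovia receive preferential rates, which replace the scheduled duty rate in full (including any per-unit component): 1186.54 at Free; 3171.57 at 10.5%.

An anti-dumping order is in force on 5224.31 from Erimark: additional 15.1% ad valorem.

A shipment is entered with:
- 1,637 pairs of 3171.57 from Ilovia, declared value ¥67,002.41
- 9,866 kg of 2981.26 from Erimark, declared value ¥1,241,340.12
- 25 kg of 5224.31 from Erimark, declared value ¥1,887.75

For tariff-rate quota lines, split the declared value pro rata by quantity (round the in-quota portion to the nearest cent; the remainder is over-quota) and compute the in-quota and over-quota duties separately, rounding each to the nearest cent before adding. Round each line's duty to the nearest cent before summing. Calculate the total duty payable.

Line 1 (3171.57, Ilovia, 1,637 pairs, ¥67,002.41):
Base rate for 3171.57 is 16%.
Origin Ilovia qualifies under the Hesay–Ilovia agreement and 3171.57 is covered: preferential rate 10.5% applies instead.
Duty = ¥67,002.41 × 10.5% = ¥7,035.25.
Line 2 (2981.26, Erimark, 9,866 kg, ¥1,241,340.12):
Code 2981.26 is under a tariff-rate quota (threshold 3,956 kg). In-quota: 3,956 kg at 6%; over-quota: 5,910 kg at 14%.
Pro-rata value split: in-quota = ¥1,241,340.12 × 3,956/9,866 = ¥497,743.92; over-quota = ¥1,241,340.12 − ¥497,743.92 = ¥743,596.20.
In-quota duty = ¥497,743.92 × 6% = ¥29,864.64. Over-quota duty = ¥743,596.20 × 14% = ¥104,103.47.
Line duty = ¥29,864.64 + ¥104,103.47 = ¥133,968.11.
Line 3 (5224.31, Erimark, 25 kg, ¥1,887.75):
Base rate for 5224.31 is 33%.
Additional duty on 5224.31 from Erimark: +15.1%. Applied ad valorem rate: 33% + 15.1% = 48.1%.
Duty = ¥1,887.75 × 48.1% = ¥908.01.
Total = ¥7,035.25 + ¥133,968.11 + ¥908.01 = ¥141,911.37.

¥141,911.37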